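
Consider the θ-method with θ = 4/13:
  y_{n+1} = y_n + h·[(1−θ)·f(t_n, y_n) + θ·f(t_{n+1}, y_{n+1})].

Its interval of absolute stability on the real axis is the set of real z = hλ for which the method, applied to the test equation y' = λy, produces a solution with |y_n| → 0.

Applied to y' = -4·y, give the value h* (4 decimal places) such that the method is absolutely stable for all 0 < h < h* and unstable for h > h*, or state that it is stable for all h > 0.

Set f=λy, z=hλ:
  y_{n+1} = y_n + z·[9/13·y_n + 4/13·y_{n+1}] ⇒ (1 − 4/13z)y_{n+1} = (1 + 9/13z)y_n
  so R(z) = (1 + 9/13z)/(1 − 4/13z).

Need |R(x)|<1, x<0.
x=-0.8: |R|=0.3580
R=−1: 1+9/13x = −1+4/13x ⇒ -5/13x=2 ⇒ x=2/(-5/13)=-5.2000
Confirm numerically:
  x=-4.531: |R|=0.89253 <1
  x=-3.716: |R|=0.73371 <1
  x=-3.013: |R|=0.56351 <1
  x=-2.381: |R|=0.37422 <1
  x=-5.725: |R|=1.07312 >1
  x=-5.649: |R|=1.06307 >1
  x=-5.368: |R|=1.02437 >1
Interval (-5.2000, 0).

(-5.2000,0); λ=-4 ⇒ h* = (26/5)/4 = 1.3000.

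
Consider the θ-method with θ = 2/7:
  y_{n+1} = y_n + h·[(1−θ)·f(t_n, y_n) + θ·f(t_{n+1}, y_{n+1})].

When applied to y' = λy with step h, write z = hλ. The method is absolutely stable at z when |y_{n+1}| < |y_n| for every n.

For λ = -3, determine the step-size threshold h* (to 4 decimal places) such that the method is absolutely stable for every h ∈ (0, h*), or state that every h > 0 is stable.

(-4.6667,0); λ=-3 ⇒ h* = (14/3)/3 = 1.5556.

Set f=λy, z=hλ:
  y_{n+1} = y_n + z·[5/7·y_n + 2/7·y_{n+1}] ⇒ (1 − 2/7z)y_{n+1} = (1 + 5/7z)y_n
  R(z) = (1 + 5/7z)/(1 − 2/7z).

Boundary: |R(x)|=1, x<0.
x=-0.3: |R|=0.7237
R=−1: 1+5/7x = −1+2/7x ⇒ -3/7x=2 ⇒ x=2/(-3/7)=-4.6667
Confirm numerically:
  x=-4.624: |R|=0.99212 <1
  x=-4.177: |R|=0.90432 <1
  x=-2.429: |R|=0.43388 <1
  x=-5.082: |R|=1.07259 >1
  x=-5.074: |R|=1.07126 >1
  x=-5.070: |R|=1.07060 >1
So |R|<1 on (-4.6667, 0).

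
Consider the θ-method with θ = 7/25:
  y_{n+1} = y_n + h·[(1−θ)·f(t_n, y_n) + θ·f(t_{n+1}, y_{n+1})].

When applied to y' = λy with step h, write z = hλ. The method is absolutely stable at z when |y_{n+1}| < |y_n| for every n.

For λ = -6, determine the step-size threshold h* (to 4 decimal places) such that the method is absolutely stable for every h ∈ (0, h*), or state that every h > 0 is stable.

(-4.5455,0); λ=-6 ⇒ h* = (50/11)/6 = 0.7576.

With y'=λy (z=hλ):
  y_{n+1} = y_n + z·[18/25·y_n + 7/25·y_{n+1}] ⇒ (1 − 7/25z)y_{n+1} = (1 + 18/25z)y_n
  Hence R(z) = (1 + 18/25z)/(1 − 7/25z).

Find x<0 with |R(x)|<1.
x=-0.88: |R|=0.2940
R=−1: 1+18/25x = −1+7/25x ⇒ -11/25x=2 ⇒ x=2/(-11/25)=-4.5455
Confirm numerically:
  x=-3.428: |R|=0.74912 <1
  x=-3.110: |R|=0.66239 <1
  x=-1.874: |R|=0.22908 <1
  x=-5.064: |R|=1.09436 >1
  x=-4.824: |R|=1.05214 >1
  x=-4.680: |R|=1.02562 >1
Interval (-4.5455, 0).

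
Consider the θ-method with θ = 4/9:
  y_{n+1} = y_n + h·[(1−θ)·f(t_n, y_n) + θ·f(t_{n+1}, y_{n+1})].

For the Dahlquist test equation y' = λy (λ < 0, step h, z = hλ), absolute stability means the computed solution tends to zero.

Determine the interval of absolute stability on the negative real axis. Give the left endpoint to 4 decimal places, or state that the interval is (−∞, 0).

With y'=λy (z=hλ):
  y_{n+1} = y_n + z·[5/9·y_n + 4/9·y_{n+1}] ⇒ (1 − 4/9z)y_{n+1} = (1 + 5/9z)y_n
  ⇒ R(z) = (1 + 5/9z)/(1 − 4/9z).

Need |R(x)|<1, x<0.
x=-1.46: |R|=0.1146
R=−1: 1+5/9x = −1+4/9x ⇒ -1/9x=2 ⇒ x=2/(-1/9)=-18.0000
Confirm numerically:
  x=-16.391: |R|=0.97842 <1
  x=-16.209: |R|=0.97574 <1
  x=-12.430: |R|=0.90514 <1
  x=-11.030: |R|=0.86879 <1
  x=-18.575: |R|=1.00690 >1
  x=-18.423: |R|=1.00512 >1
  x=-18.091: |R|=1.00112 >1
So |R|<1 on (-18.0000, 0).

(-18.0000, 0).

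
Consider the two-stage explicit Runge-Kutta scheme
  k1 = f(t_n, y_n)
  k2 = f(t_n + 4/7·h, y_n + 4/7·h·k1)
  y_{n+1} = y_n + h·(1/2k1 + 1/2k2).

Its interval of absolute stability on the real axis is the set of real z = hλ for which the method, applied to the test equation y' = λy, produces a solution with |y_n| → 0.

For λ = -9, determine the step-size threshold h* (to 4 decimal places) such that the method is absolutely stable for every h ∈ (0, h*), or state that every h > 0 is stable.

(-3.5000,0); λ=-9 ⇒ h* = (7/2)/9 = 0.3889.

Test eqn y'=λy, z=hλ:
  k1=λy_n ⇒ h·k1=z·y_n;  k2=λ(1+4/7z)y_n ⇒ h·k2=z(1+4/7z)y_n
  y_{n+1}/y_n = 1 + 1/2z + 1/2z(1+4/7z) = 1 + z + 2/7z²
  ⇒ R(z) = 1 + z + 2/7z².

Need |R(x)|<1, x<0.
x=-1.14: |R|=0.2313
R=1: x+2/7x²=0 ⇒ x=−7/2=-3.5000; min R=1−1/(4·2/7)=0.1250>−1
Confirm numerically:
  x=-3.477: |R|=0.97715 <1
  x=-2.615: |R|=0.33878 <1
  x=-1.854: |R|=0.12809 <1
  x=-1.621: |R|=0.12975 <1
  x=-4.078: |R|=1.67345 >1
  x=-3.648: |R|=1.15426 >1
  x=-3.559: |R|=1.05999 >1
So |R|<1 on (-3.5000, 0).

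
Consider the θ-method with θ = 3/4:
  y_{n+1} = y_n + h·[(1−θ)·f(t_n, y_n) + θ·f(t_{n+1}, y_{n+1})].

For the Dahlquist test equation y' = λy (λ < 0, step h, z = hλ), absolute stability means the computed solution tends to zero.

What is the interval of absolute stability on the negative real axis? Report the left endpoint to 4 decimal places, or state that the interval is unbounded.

interval (−∞, 0).

Set f=λy, z=hλ:
  y_{n+1} = y_n + z·[1/4·y_n + 3/4·y_{n+1}] ⇒ (1 − 3/4z)y_{n+1} = (1 + 1/4z)y_n
  Hence R(z) = (1 + 1/4z)/(1 − 3/4z).

Solve |R(x)|<1 on ℝ⁻.
x=-1.05: |R|=0.4126
x=-2: |R|=0.2000
x=-10: |R|=0.1765
x=-100: |R|=0.3158
θ=3/4≥1/2 ⇒ |1+1/4x|<|1−3/4x| ∀x<0 ⇒ unbounded interval.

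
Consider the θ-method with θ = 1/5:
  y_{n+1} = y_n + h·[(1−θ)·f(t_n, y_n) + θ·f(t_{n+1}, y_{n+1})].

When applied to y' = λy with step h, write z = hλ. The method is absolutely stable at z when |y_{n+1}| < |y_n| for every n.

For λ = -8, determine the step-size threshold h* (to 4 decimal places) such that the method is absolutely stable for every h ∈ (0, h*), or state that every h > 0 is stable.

On y'=λy, z=hλ:
  y_{n+1} = y_n + z·[4/5·y_n + 1/5·y_{n+1}] ⇒ (1 − 1/5z)y_{n+1} = (1 + 4/5z)y_n
  ⇒ R(z) = (1 + 4/5z)/(1 − 1/5z).

Boundary: |R(x)|=1, x<0.
x=-0.77: |R|=0.3328
R=−1: 1+4/5x = −1+1/5x ⇒ -3/5x=2 ⇒ x=2/(-3/5)=-3.3333
Confirm numerically:
  x=-3.020: |R|=0.88279 <1
  x=-2.357: |R|=0.60188 <1
  x=-2.267: |R|=0.55979 <1
  x=-1.714: |R|=0.27644 <1
  x=-3.798: |R|=1.15845 >1
  x=-3.376: |R|=1.01528 >1
Interval (-3.3333, 0).

(-3.3333,0); λ=-8 ⇒ h* = (10/3)/8 = 0.4167.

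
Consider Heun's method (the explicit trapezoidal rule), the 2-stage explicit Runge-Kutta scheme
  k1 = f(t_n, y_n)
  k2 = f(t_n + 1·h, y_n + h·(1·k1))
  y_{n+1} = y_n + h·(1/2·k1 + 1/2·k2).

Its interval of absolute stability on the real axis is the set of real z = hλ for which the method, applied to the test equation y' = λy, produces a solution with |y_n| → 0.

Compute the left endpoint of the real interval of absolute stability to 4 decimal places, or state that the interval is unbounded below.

Set f=λy, z=hλ:
  order 2, 2-stage ⇒ R(z)=1+z+z^2/2
  (e.g. R(-0.98)=0.50020, |R|=0.50020)

Solve |R(x)|<1 on ℝ⁻.
x=-0.98: |R|=0.5002
|R(-1.62)|=0.6922 |R(-1.53)|=0.6404 |R(-0.9)|=0.5050
Bisect:
  x_lo=-2.3653 |R|=1.4320  x_hi=-0.0589 |R|=0.9428
  mid=-1.21210 |R|=0.52249 →hi
  mid=-1.78870 |R|=0.81102 →hi
  mid=-2.07700 |R|=1.07997 →lo
  mid=-1.93285 |R|=0.93511 →hi
  mid=-2.00493 |R|=1.00494 →lo
  mid=-1.96889 |R|=0.96937 →hi
  mid=-1.98691 |R|=0.98699 →hi
  ...
  [-2.00014,-2.00000] ⇒ x*=-2.0000
So |R|<1 on (-2.0000, 0).

z* = -2.0000.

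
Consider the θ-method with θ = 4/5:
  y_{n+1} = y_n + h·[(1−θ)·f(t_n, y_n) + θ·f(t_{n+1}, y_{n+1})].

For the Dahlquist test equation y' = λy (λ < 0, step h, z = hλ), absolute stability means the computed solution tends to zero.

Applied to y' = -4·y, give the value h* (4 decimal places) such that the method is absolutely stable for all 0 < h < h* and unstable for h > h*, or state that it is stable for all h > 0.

Test eqn y'=λy, z=hλ:
  y_{n+1} = y_n + z·[1/5·y_n + 4/5·y_{n+1}] ⇒ (1 − 4/5z)y_{n+1} = (1 + 1/5z)y_n
  ⇒ R(z) = (1 + 1/5z)/(1 − 4/5z).

Solve |R(x)|<1 on ℝ⁻.
x=-1.74: |R|=0.2726
x=-2: |R|=0.2308
x=-10: |R|=0.1111
x=-100: |R|=0.2346
θ=4/5≥1/2 ⇒ |1+1/5x|<|1−4/5x| ∀x<0 ⇒ stable on all of ℝ⁻.

(−∞, 0) — no finite endpoint. Any h>0 works for λ=-4.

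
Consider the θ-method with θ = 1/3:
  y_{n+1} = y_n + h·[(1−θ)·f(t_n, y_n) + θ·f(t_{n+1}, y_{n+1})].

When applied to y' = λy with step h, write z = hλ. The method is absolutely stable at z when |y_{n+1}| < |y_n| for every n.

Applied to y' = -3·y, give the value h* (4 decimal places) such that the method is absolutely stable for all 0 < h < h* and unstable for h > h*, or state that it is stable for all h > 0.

(-6.0000,0); λ=-3 ⇒ h* = (6)/3 = 2.0000.

On y'=λy, z=hλ:
  y_{n+1} = y_n + z·[2/3·y_n + 1/3·y_{n+1}] ⇒ (1 − 1/3z)y_{n+1} = (1 + 2/3z)y_n
  so R(z) = (1 + 2/3z)/(1 − 1/3z).

Find x<0 with |R(x)|<1.
x=-1.06: |R|=0.2167
R=−1: 1+2/3x = −1+1/3x ⇒ -1/3x=2 ⇒ x=2/(-1/3)=-6.0000
Confirm numerically:
  x=-5.611: |R|=0.95483 <1
  x=-5.185: |R|=0.90043 <1
  x=-4.078: |R|=0.72845 <1
  x=-2.782: |R|=0.44345 <1
  x=-6.468: |R|=1.04943 >1
  x=-6.344: |R|=1.03682 >1
So |R|<1 on (-6.0000, 0).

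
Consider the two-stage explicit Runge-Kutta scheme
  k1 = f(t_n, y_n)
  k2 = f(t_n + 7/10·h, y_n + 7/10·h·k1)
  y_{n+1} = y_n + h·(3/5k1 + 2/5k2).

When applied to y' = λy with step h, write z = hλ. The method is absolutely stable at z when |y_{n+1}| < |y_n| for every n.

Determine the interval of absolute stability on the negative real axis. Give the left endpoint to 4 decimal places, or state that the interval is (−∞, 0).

On y'=λy, z=hλ:
  k1=λy_n ⇒ h·k1=z·y_n;  k2=λ(1+7/10z)y_n ⇒ h·k2=z(1+7/10z)y_n
  y_{n+1}/y_n = 1 + 3/5z + 2/5z(1+7/10z) = 1 + z + 7/25z²
  R(z) = 1 + z + 7/25z².

Solve |R(x)|<1 on ℝ⁻.
x=-1.03: |R|=0.2671
R=1: x+7/25x²=0 ⇒ x=−25/7=-3.5714; min R=1−1/(4·7/25)=0.1071>−1
Confirm numerically:
  x=-2.593: |R|=0.28962 <1
  x=-2.351: |R|=0.19662 <1
  x=-2.036: |R|=0.12468 <1
  x=-4.154: |R|=1.67760 >1
  x=-4.105: |R|=1.61329 >1
  x=-3.972: |R|=1.44550 >1
Interval (-3.5714, 0).

z∈(-3.5714,0).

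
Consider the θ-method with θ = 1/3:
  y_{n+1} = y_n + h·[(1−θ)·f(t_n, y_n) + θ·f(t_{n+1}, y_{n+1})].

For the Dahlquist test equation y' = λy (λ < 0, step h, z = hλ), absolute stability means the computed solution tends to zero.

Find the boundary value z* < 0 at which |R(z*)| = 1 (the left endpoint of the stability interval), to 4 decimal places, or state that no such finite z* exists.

z* = -6.0000.

Set f=λy, z=hλ:
  y_{n+1} = y_n + z·[2/3·y_n + 1/3·y_{n+1}] ⇒ (1 − 1/3z)y_{n+1} = (1 + 2/3z)y_n
  ⇒ R(z) = (1 + 2/3z)/(1 − 1/3z).

Find x<0 with |R(x)|<1.
x=-0.48: |R|=0.5862
R=−1: 1+2/3x = −1+1/3x ⇒ -1/3x=2 ⇒ x=2/(-1/3)=-6.0000
Confirm numerically:
  x=-5.684: |R|=0.96361 <1
  x=-4.685: |R|=0.82889 <1
  x=-2.824: |R|=0.45467 <1
  x=-6.360: |R|=1.03846 >1
  x=-6.270: |R|=1.02913 >1
  x=-6.048: |R|=1.00531 >1
So |R|<1 on (-6.0000, 0).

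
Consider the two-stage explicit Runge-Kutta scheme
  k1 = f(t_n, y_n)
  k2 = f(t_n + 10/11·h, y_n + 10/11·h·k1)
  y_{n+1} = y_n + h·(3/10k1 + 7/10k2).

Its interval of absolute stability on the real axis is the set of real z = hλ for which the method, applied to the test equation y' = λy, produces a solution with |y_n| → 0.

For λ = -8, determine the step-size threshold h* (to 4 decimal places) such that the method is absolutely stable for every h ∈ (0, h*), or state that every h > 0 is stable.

Test eqn y'=λy, z=hλ:
  k1=λy_n ⇒ h·k1=z·y_n;  k2=λ(1+10/11z)y_n ⇒ h·k2=z(1+10/11z)y_n
  y_{n+1}/y_n = 1 + 3/10z + 7/10z(1+10/11z) = 1 + z + 7/11z²
  ⇒ R(z) = 1 + z + 7/11z².

Boundary: |R(x)|=1, x<0.
x=-1.28: |R|=0.7626
R=1: x+7/11x²=0 ⇒ x=−11/7=-1.5714; min R=1−1/(4·7/11)=0.6071>−1
Confirm numerically:
  x=-1.060: |R|=0.65502 <1
  x=-0.772: |R|=0.60726 <1
  x=-0.752: |R|=0.60787 <1
  x=-1.638: |R|=1.06939 >1
  x=-1.622: |R|=1.05220 >1
Stable set (-1.5714, 0).

(-1.5714,0); λ=-8 ⇒ h* = (11/7)/8 = 0.1964.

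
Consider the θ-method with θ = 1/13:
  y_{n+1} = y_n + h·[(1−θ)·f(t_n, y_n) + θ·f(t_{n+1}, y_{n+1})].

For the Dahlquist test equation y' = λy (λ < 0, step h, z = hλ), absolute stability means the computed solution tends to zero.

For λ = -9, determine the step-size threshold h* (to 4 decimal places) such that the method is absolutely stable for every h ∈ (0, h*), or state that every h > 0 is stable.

(-2.3636,0); λ=-9 ⇒ h* = (26/11)/9 = 0.2626.

With y'=λy (z=hλ):
  y_{n+1} = y_n + z·[12/13·y_n + 1/13·y_{n+1}] ⇒ (1 − 1/13z)y_{n+1} = (1 + 12/13z)y_n
  so R(z) = (1 + 12/13z)/(1 − 1/13z).

Boundary: |R(x)|=1, x<0.
x=-1.46: |R|=0.3126
R=−1: 1+12/13x = −1+1/13x ⇒ -11/13x=2 ⇒ x=2/(-11/13)=-2.3636
Confirm numerically:
  x=-1.867: |R|=0.63254 <1
  x=-1.637: |R|=0.45392 <1
  x=-1.245: |R|=0.13619 <1
  x=-2.624: |R|=1.18331 >1
  x=-2.564: |R|=1.14161 >1
Interval (-2.3636, 0).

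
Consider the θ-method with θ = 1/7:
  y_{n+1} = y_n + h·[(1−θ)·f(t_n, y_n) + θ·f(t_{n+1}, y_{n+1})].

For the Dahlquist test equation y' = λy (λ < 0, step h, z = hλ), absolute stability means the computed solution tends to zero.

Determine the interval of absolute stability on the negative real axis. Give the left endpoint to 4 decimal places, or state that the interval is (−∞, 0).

(-2.8000, 0).

With y'=λy (z=hλ):
  y_{n+1} = y_n + z·[6/7·y_n + 1/7·y_{n+1}] ⇒ (1 − 1/7z)y_{n+1} = (1 + 6/7z)y_n
  ⇒ R(z) = (1 + 6/7z)/(1 − 1/7z).

Find x<0 with |R(x)|<1.
x=-0.46: |R|=0.5684
R=−1: 1+6/7x = −1+1/7x ⇒ -5/7x=2 ⇒ x=2/(-5/7)=-2.8000
Confirm numerically:
  x=-2.346: |R|=0.75712 <1
  x=-2.065: |R|=0.59459 <1
  x=-1.371: |R|=0.14646 <1
  x=-3.345: |R|=1.26341 >1
  x=-3.055: |R|=1.12680 >1
Stable set (-2.8000, 0).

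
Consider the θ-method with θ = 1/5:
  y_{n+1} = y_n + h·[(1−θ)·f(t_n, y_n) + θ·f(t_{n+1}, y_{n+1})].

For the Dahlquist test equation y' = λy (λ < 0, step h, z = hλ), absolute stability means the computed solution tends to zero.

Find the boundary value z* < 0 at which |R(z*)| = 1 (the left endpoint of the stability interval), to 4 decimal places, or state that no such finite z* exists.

On y'=λy, z=hλ:
  y_{n+1} = y_n + z·[4/5·y_n + 1/5·y_{n+1}] ⇒ (1 − 1/5z)y_{n+1} = (1 + 4/5z)y_n
  Hence R(z) = (1 + 4/5z)/(1 − 1/5z).

Need |R(x)|<1, x<0.
x=-0.55: |R|=0.5045
R=−1: 1+4/5x = −1+1/5x ⇒ -3/5x=2 ⇒ x=2/(-3/5)=-3.3333
Confirm numerically:
  x=-3.288: |R|=0.98359 <1
  x=-2.071: |R|=0.46443 <1
  x=-1.904: |R|=0.37891 <1
  x=-1.449: |R|=0.12343 <1
  x=-3.875: |R|=1.18310 >1
  x=-3.391: |R|=1.02062 >1
Stable set (-3.3333, 0).

left endpoint -3.3333.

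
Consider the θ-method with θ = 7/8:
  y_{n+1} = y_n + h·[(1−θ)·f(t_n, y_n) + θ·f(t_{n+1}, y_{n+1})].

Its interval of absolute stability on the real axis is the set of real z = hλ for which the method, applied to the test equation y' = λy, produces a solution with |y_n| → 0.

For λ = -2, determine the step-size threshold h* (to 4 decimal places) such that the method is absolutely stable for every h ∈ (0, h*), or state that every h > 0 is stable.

Test eqn y'=λy, z=hλ:
  y_{n+1} = y_n + z·[1/8·y_n + 7/8·y_{n+1}] ⇒ (1 − 7/8z)y_{n+1} = (1 + 1/8z)y_n
  R(z) = (1 + 1/8z)/(1 − 7/8z).

Find x<0 with |R(x)|<1.
x=-1.56: |R|=0.3404
x=-2: |R|=0.2727
x=-10: |R|=0.0256
x=-100: |R|=0.1299
θ=7/8≥1/2 ⇒ |1+1/8x|<|1−7/8x| ∀x<0 ⇒ unbounded interval.

interval (−∞, 0). Any h>0 works for λ=-2.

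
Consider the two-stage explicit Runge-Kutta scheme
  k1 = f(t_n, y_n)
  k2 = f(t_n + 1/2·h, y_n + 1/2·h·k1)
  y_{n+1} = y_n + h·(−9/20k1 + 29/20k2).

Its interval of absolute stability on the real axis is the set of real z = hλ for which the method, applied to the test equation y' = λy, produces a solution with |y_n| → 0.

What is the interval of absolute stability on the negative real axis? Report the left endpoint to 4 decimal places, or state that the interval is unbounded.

On y'=λy, z=hλ:
  k1=λy_n ⇒ h·k1=z·y_n;  k2=λ(1+1/2z)y_n ⇒ h·k2=z(1+1/2z)y_n
  y_{n+1}/y_n = 1 − 9/20z + 29/20z(1+1/2z) = 1 + z + 29/40z²
  R(z) = 1 + z + 29/40z².

Need |R(x)|<1, x<0.
x=-1.65: |R|=1.3238
R=1: x+29/40x²=0 ⇒ x=−40/29=-1.3793; min R=1−1/(4·29/40)=0.6552>−1
Confirm numerically:
  x=-1.315: |R|=0.93869 <1
  x=-1.277: |R|=0.90528 <1
  x=-0.732: |R|=0.65647 <1
  x=-1.754: |R|=1.47647 >1
  x=-1.592: |R|=1.24549 >1
  x=-1.508: |R|=1.14070 >1
Stable set (-1.3793, 0).

z∈(-1.3793,0).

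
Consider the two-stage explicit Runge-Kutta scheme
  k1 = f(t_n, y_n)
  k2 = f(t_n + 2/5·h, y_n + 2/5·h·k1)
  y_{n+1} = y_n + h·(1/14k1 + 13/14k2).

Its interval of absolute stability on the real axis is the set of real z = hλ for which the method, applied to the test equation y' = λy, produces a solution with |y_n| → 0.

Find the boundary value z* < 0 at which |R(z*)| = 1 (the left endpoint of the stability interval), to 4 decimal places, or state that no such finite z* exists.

Test eqn y'=λy, z=hλ:
  k1=λy_n ⇒ h·k1=z·y_n;  k2=λ(1+2/5z)y_n ⇒ h·k2=z(1+2/5z)y_n
  y_{n+1}/y_n = 1 + 1/14z + 13/14z(1+2/5z) = 1 + z + 13/35z²
  Hence R(z) = 1 + z + 13/35z².

Solve |R(x)|<1 on ℝ⁻.
x=-0.51: |R|=0.5866
R=1: x+13/35x²=0 ⇒ x=−35/13=-2.6923; min R=1−1/(4·13/35)=0.3269>−1
Confirm numerically:
  x=-2.634: |R|=0.94296 <1
  x=-1.831: |R|=0.41424 <1
  x=-1.379: |R|=0.32732 <1
  x=-3.258: |R|=1.68455 >1
  x=-2.808: |R|=1.12066 >1
So |R|<1 on (-2.6923, 0).

left endpoint -2.6923.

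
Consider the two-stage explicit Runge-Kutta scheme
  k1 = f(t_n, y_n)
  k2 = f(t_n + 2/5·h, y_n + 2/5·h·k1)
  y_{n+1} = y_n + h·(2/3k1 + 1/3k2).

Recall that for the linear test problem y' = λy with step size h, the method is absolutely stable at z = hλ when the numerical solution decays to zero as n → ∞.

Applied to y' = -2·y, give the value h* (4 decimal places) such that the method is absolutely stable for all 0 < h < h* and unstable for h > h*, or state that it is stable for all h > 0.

With y'=λy (z=hλ):
  k1=λy_n ⇒ h·k1=z·y_n;  k2=λ(1+2/5z)y_n ⇒ h·k2=z(1+2/5z)y_n
  y_{n+1}/y_n = 1 + 2/3z + 1/3z(1+2/5z) = 1 + z + 2/15z²
  so R(z) = 1 + z + 2/15z².

Solve |R(x)|<1 on ℝ⁻.
x=-1.18: |R|=0.0057
R=1: x+2/15x²=0 ⇒ x=−15/2=-7.5000; min R=1−1/(4·2/15)=-0.8750>−1
Confirm numerically:
  x=-6.382: |R|=0.04866 <1
  x=-3.954: |R|=0.86945 <1
  x=-3.744: |R|=0.87500 <1
  x=-7.963: |R|=1.49158 >1
  x=-7.574: |R|=1.07473 >1
Stable set (-7.5000, 0).

(-7.5000,0); λ=-2 ⇒ h* = (15/2)/2 = 3.7500.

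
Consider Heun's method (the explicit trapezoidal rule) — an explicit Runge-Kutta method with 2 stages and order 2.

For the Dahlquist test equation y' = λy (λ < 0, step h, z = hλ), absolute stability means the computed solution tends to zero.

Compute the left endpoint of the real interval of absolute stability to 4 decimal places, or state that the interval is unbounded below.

Test eqn y'=λy, z=hλ:
  order 2, 2-stage ⇒ R(z)=1+z+z^2/2
  (e.g. R(-1.61)=0.68605, |R|=0.68605)

Solve |R(x)|<1 on ℝ⁻.
x=-1.61: |R|=0.6861
|R(-1.59)|=0.6741 |R(-1.39)|=0.5760 |R(-1.02)|=0.5002
Bisect:
  x_lo=-2.5623 |R|=1.7204  x_hi=-0.0524 |R|=0.9490
  mid=-1.30734 |R|=0.54723 →hi
  mid=-1.93484 |R|=0.93696 →hi
  mid=-2.24858 |R|=1.27948 →lo
  mid=-2.09171 |R|=1.09592 →lo
  mid=-2.01327 |R|=1.01336 →lo
  mid=-1.97406 |R|=0.97439 →hi
  mid=-1.99366 |R|=0.99368 →hi
  ...
  [-2.00010,-1.99995] ⇒ x*=-2.0000
So |R|<1 on (-2.0000, 0).

z* = -2.0000.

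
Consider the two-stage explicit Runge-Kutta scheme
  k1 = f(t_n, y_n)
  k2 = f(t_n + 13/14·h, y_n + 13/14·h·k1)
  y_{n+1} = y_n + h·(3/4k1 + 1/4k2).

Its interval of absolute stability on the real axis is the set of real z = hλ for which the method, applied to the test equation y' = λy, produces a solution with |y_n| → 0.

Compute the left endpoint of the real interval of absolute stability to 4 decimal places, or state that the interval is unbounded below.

left endpoint -4.3077.

On y'=λy, z=hλ:
  k1=λy_n ⇒ h·k1=z·y_n;  k2=λ(1+13/14z)y_n ⇒ h·k2=z(1+13/14z)y_n
  y_{n+1}/y_n = 1 + 3/4z + 1/4z(1+13/14z) = 1 + z + 13/56z²
  so R(z) = 1 + z + 13/56z².

Need |R(x)|<1, x<0.
x=-0.55: |R|=0.5202
R=1: x+13/56x²=0 ⇒ x=−56/13=-4.3077; min R=1−1/(4·13/56)=-0.0769>−1
Confirm numerically:
  x=-3.876: |R|=0.61157 <1
  x=-3.199: |R|=0.17666 <1
  x=-1.929: |R|=0.06519 <1
  x=-4.896: |R|=1.66865 >1
  x=-4.878: |R|=1.64581 >1
  x=-4.794: |R|=1.54121 >1
Interval (-4.3077, 0).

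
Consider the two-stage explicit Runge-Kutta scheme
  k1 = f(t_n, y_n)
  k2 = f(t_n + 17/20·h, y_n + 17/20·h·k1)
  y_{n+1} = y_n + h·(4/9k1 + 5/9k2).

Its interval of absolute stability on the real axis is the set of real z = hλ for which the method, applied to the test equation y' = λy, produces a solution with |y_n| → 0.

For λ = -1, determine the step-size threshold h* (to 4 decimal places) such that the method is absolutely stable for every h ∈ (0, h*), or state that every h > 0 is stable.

Set f=λy, z=hλ:
  k1=λy_n ⇒ h·k1=z·y_n;  k2=λ(1+17/20z)y_n ⇒ h·k2=z(1+17/20z)y_n
  y_{n+1}/y_n = 1 + 4/9z + 5/9z(1+17/20z) = 1 + z + 17/36z²
  ⇒ R(z) = 1 + z + 17/36z².

Find x<0 with |R(x)|<1.
x=-0.96: |R|=0.4752
R=1: x+17/36x²=0 ⇒ x=−36/17=-2.1176; min R=1−1/(4·17/36)=0.4706>−1
Confirm numerically:
  x=-1.960: |R|=0.85409 <1
  x=-1.678: |R|=0.65163 <1
  x=-1.537: |R|=0.57856 <1
  x=-1.512: |R|=0.56757 <1
  x=-2.686: |R|=1.72089 >1
  x=-2.397: |R|=1.31620 >1
  x=-2.140: |R|=1.02259 >1
Stable set (-2.1176, 0).

(-2.1176,0); λ=-1 ⇒ h* = (36/17)/1 = 2.1176.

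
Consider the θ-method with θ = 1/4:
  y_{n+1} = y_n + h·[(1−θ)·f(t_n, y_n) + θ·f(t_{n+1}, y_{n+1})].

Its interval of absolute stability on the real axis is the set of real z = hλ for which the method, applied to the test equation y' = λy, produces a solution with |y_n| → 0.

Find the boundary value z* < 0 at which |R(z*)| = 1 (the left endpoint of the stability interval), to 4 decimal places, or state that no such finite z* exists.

On y'=λy, z=hλ:
  y_{n+1} = y_n + z·[3/4·y_n + 1/4·y_{n+1}] ⇒ (1 − 1/4z)y_{n+1} = (1 + 3/4z)y_n
  R(z) = (1 + 3/4z)/(1 − 1/4z).

Find x<0 with |R(x)|<1.
x=-1.21: |R|=0.0710
R=−1: 1+3/4x = −1+1/4x ⇒ -1/2x=2 ⇒ x=2/(-1/2)=-4.0000
Confirm numerically:
  x=-2.588: |R|=0.57134 <1
  x=-2.526: |R|=0.54827 <1
  x=-2.298: |R|=0.45951 <1
  x=-1.719: |R|=0.20231 <1
  x=-4.328: |R|=1.07877 >1
  x=-4.139: |R|=1.03416 >1
Stable set (-4.0000, 0).

left endpoint -4.0000.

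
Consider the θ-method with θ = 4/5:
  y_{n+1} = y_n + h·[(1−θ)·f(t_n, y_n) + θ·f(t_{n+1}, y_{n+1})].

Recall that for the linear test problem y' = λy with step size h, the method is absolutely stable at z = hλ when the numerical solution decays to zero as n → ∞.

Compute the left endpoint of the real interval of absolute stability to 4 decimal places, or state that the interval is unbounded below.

Set f=λy, z=hλ:
  y_{n+1} = y_n + z·[1/5·y_n + 4/5·y_{n+1}] ⇒ (1 − 4/5z)y_{n+1} = (1 + 1/5z)y_n
  R(z) = (1 + 1/5z)/(1 − 4/5z).

Need |R(x)|<1, x<0.
x=-0.31: |R|=0.7516
x=-2: |R|=0.2308
x=-10: |R|=0.1111
x=-100: |R|=0.2346
θ=4/5≥1/2 ⇒ |1+1/5x|<|1−4/5x| ∀x<0 ⇒ stable on all of ℝ⁻.

unbounded; (−∞, 0).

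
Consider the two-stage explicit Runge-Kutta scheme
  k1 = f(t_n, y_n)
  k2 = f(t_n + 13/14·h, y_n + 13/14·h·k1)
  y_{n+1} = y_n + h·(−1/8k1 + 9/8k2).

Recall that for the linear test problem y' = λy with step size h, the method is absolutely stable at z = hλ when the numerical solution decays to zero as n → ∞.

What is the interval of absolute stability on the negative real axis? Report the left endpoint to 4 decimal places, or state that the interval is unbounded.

z∈(-0.9573,0).

With y'=λy (z=hλ):
  k1=λy_n ⇒ h·k1=z·y_n;  k2=λ(1+13/14z)y_n ⇒ h·k2=z(1+13/14z)y_n
  y_{n+1}/y_n = 1 − 1/8z + 9/8z(1+13/14z) = 1 + z + 117/112z²
  so R(z) = 1 + z + 117/112z².

Need |R(x)|<1, x<0.
x=-1.31: |R|=1.4827
R=1: x+117/112x²=0 ⇒ x=−112/117=-0.9573; min R=1−1/(4·117/112)=0.7607>−1
Confirm numerically:
  x=-0.635: |R|=0.78623 <1
  x=-0.481: |R|=0.76069 <1
  x=-0.383: |R|=0.77024 <1
  x=-1.458: |R|=1.76266 >1
  x=-1.404: |R|=1.65522 >1
  x=-1.306: |R|=1.47578 >1
Interval (-0.9573, 0).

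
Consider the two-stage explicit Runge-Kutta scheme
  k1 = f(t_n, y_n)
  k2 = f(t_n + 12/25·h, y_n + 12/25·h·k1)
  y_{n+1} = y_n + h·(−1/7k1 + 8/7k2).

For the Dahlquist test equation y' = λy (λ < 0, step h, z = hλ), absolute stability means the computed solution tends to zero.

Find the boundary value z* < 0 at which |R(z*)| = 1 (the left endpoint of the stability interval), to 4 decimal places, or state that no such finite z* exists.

left endpoint -1.8229.

With y'=λy (z=hλ):
  k1=λy_n ⇒ h·k1=z·y_n;  k2=λ(1+12/25z)y_n ⇒ h·k2=z(1+12/25z)y_n
  y_{n+1}/y_n = 1 − 1/7z + 8/7z(1+12/25z) = 1 + z + 96/175z²
  so R(z) = 1 + z + 96/175z².

Find x<0 with |R(x)|<1.
x=-0.66: |R|=0.5790
R=1: x+96/175x²=0 ⇒ x=−175/96=-1.8229; min R=1−1/(4·96/175)=0.5443>−1
Confirm numerically:
  x=-1.749: |R|=0.92908 <1
  x=-1.718: |R|=0.90112 <1
  x=-1.015: |R|=0.55015 <1
  x=-0.793: |R|=0.55197 <1
  x=-2.250: |R|=1.52714 >1
  x=-2.222: |R|=1.48645 >1
  x=-1.843: |R|=1.02030 >1
So |R|<1 on (-1.8229, 0).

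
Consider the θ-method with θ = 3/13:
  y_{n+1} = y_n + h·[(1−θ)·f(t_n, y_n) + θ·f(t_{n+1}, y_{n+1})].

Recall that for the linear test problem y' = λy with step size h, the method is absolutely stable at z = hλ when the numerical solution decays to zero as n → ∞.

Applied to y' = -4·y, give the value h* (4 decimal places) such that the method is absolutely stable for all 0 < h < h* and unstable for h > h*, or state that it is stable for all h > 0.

(-3.7143,0); λ=-4 ⇒ h* = (26/7)/4 = 0.9286.

With y'=λy (z=hλ):
  y_{n+1} = y_n + z·[10/13·y_n + 3/13·y_{n+1}] ⇒ (1 − 3/13z)y_{n+1} = (1 + 10/13z)y_n
  so R(z) = (1 + 10/13z)/(1 − 3/13z).

Need |R(x)|<1, x<0.
x=-1.18: |R|=0.0726
R=−1: 1+10/13x = −1+3/13x ⇒ -7/13x=2 ⇒ x=2/(-7/13)=-3.7143
Confirm numerically:
  x=-2.860: |R|=0.72289 <1
  x=-2.851: |R|=0.71962 <1
  x=-2.346: |R|=0.52201 <1
  x=-4.266: |R|=1.14970 >1
  x=-3.943: |R|=1.06448 >1
  x=-3.879: |R|=1.04680 >1
Interval (-3.7143, 0).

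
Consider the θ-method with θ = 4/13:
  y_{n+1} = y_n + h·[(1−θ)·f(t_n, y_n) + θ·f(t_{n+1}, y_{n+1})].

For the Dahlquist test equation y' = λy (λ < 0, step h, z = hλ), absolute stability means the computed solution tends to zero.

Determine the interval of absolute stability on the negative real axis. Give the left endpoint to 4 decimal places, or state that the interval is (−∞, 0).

z∈(-5.2000,0).

Set f=λy, z=hλ:
  y_{n+1} = y_n + z·[9/13·y_n + 4/13·y_{n+1}] ⇒ (1 − 4/13z)y_{n+1} = (1 + 9/13z)y_n
  Hence R(z) = (1 + 9/13z)/(1 − 4/13z).

Boundary: |R(x)|=1, x<0.
x=-0.89: |R|=0.3013
R=−1: 1+9/13x = −1+4/13x ⇒ -5/13x=2 ⇒ x=2/(-5/13)=-5.2000
Confirm numerically:
  x=-4.910: |R|=0.95558 <1
  x=-3.457: |R|=0.67515 <1
  x=-2.258: |R|=0.33233 <1
  x=-5.698: |R|=1.06957 >1
  x=-5.611: |R|=1.05798 >1
Stable set (-5.2000, 0).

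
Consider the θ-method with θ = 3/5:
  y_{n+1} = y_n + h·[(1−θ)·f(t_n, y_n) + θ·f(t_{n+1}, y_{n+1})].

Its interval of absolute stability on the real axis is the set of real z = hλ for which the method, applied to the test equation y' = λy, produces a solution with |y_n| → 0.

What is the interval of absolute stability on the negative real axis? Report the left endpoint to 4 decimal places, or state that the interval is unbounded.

interval (−∞, 0).

Set f=λy, z=hλ:
  y_{n+1} = y_n + z·[2/5·y_n + 3/5·y_{n+1}] ⇒ (1 − 3/5z)y_{n+1} = (1 + 2/5z)y_n
  so R(z) = (1 + 2/5z)/(1 − 3/5z).

Boundary: |R(x)|=1, x<0.
x=-0.58: |R|=0.5697
x=-2: |R|=0.0909
x=-10: |R|=0.4286
x=-100: |R|=0.6393
θ=3/5≥1/2 ⇒ |1+2/5x|<|1−3/5x| ∀x<0 ⇒ unbounded interval.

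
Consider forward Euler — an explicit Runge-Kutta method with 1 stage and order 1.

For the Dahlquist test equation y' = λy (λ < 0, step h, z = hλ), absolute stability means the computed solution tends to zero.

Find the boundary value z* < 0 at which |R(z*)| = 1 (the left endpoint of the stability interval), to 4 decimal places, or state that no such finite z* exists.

z* = -2.0000.

Test eqn y'=λy, z=hλ:
  order 1, 1-stage ⇒ R(z)=1+z
  (e.g. R(-0.86)=0.14000, |R|=0.14000)

Solve |R(x)|<1 on ℝ⁻.
x=-0.86: |R|=0.1400
|R(-1.49)|=0.4900 |R(-1.22)|=0.2200 |R(-0.83)|=0.1700
Bisect:
  x_lo=-2.6481 |R|=1.6481  x_hi=-0.3747 |R|=0.6253
  mid=-1.51141 |R|=0.51141 →hi
  mid=-2.07974 |R|=1.07974 →lo
  mid=-1.79557 |R|=0.79557 →hi
  mid=-1.93766 |R|=0.93766 →hi
  mid=-2.00870 |R|=1.00870 →lo
  mid=-1.97318 |R|=0.97318 →hi
  mid=-1.99094 |R|=0.99094 →hi
  mid=-1.99982 |R|=0.99982 →hi
  ...
  [-2.00009,-1.99996] ⇒ x*=-2.0000
So |R|<1 on (-2.0000, 0).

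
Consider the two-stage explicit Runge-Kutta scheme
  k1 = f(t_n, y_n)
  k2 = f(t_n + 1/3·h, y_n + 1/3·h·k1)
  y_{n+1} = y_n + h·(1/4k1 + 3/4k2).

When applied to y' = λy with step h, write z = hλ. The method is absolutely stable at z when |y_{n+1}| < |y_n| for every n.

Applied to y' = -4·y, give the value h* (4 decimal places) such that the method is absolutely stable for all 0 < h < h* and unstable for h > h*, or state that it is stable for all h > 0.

(-4.0000,0); λ=-4 ⇒ h* = (4)/4 = 1.0000.

Set f=λy, z=hλ:
  k1=λy_n ⇒ h·k1=z·y_n;  k2=λ(1+1/3z)y_n ⇒ h·k2=z(1+1/3z)y_n
  y_{n+1}/y_n = 1 + 1/4z + 3/4z(1+1/3z) = 1 + z + 1/4z²
  Hence R(z) = 1 + z + 1/4z².

Find x<0 with |R(x)|<1.
x=-0.76: |R|=0.3844
R=1: x+1/4x²=0 ⇒ x=−4=-4.0000; min R=1−1/(4·1/4)=0.0000>−1
Confirm numerically:
  x=-3.859: |R|=0.86397 <1
  x=-3.167: |R|=0.34047 <1
  x=-1.950: |R|=0.00063 <1
  x=-1.649: |R|=0.03080 <1
  x=-4.514: |R|=1.58005 >1
  x=-4.419: |R|=1.46289 >1
So |R|<1 on (-4.0000, 0).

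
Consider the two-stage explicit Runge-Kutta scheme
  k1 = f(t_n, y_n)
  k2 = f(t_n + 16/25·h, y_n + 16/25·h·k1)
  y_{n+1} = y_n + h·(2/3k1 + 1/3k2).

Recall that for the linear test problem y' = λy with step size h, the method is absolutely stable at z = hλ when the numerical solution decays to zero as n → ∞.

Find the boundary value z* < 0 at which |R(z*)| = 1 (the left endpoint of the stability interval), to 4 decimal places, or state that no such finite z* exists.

left endpoint -4.6875.

Test eqn y'=λy, z=hλ:
  k1=λy_n ⇒ h·k1=z·y_n;  k2=λ(1+16/25z)y_n ⇒ h·k2=z(1+16/25z)y_n
  y_{n+1}/y_n = 1 + 2/3z + 1/3z(1+16/25z) = 1 + z + 16/75z²
  so R(z) = 1 + z + 16/75z².

Solve |R(x)|<1 on ℝ⁻.
x=-0.94: |R|=0.2485
R=1: x+16/75x²=0 ⇒ x=−75/16=-4.6875; min R=1−1/(4·16/75)=-0.1719>−1
Confirm numerically:
  x=-3.538: |R|=0.13239 <1
  x=-2.672: |R|=0.14889 <1
  x=-2.542: |R|=0.16349 <1
  x=-2.324: |R|=0.17179 <1
  x=-5.260: |R|=1.64242 >1
  x=-4.906: |R|=1.22869 >1
Interval (-4.6875, 0).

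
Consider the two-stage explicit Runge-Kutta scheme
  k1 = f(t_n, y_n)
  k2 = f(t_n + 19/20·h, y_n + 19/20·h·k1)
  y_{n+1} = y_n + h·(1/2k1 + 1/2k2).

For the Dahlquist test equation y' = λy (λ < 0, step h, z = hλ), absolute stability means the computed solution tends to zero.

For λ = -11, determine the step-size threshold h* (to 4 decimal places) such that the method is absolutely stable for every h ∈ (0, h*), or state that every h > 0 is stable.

(-2.1053,0); λ=-11 ⇒ h* = (40/19)/11 = 0.1914.

Test eqn y'=λy, z=hλ:
  k1=λy_n ⇒ h·k1=z·y_n;  k2=λ(1+19/20z)y_n ⇒ h·k2=z(1+19/20z)y_n
  y_{n+1}/y_n = 1 + 1/2z + 1/2z(1+19/20z) = 1 + z + 19/40z²
  Hence R(z) = 1 + z + 19/40z².

Solve |R(x)|<1 on ℝ⁻.
x=-1.74: |R|=0.6981
R=1: x+19/40x²=0 ⇒ x=−40/19=-2.1053; min R=1−1/(4·19/40)=0.4737>−1
Confirm numerically:
  x=-1.935: |R|=0.84351 <1
  x=-1.392: |R|=0.52839 <1
  x=-1.138: |R|=0.47715 <1
  x=-2.465: |R|=1.42121 >1
  x=-2.364: |R|=1.29054 >1
  x=-2.341: |R|=1.26213 >1
Interval (-2.1053, 0).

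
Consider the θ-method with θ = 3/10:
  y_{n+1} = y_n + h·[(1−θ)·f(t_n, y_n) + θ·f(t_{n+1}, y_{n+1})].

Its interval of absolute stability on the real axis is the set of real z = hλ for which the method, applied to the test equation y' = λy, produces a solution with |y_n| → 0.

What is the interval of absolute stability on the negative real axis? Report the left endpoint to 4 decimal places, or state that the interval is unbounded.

On y'=λy, z=hλ:
  y_{n+1} = y_n + z·[7/10·y_n + 3/10·y_{n+1}] ⇒ (1 − 3/10z)y_{n+1} = (1 + 7/10z)y_n
  Hence R(z) = (1 + 7/10z)/(1 − 3/10z).

Find x<0 with |R(x)|<1.
x=-1.17: |R|=0.1340
R=−1: 1+7/10x = −1+3/10x ⇒ -2/5x=2 ⇒ x=2/(-2/5)=-5.0000
Confirm numerically:
  x=-4.805: |R|=0.96805 <1
  x=-4.180: |R|=0.85448 <1
  x=-2.188: |R|=0.32094 <1
  x=-2.085: |R|=0.28268 <1
  x=-5.526: |R|=1.07916 >1
  x=-5.339: |R|=1.05212 >1
Interval (-5.0000, 0).

z∈(-5.0000,0).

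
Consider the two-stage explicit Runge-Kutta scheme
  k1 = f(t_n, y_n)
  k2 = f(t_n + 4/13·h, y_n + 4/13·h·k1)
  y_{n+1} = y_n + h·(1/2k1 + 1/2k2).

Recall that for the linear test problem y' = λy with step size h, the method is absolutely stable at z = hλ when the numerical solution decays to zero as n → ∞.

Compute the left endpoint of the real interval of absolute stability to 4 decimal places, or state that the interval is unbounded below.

With y'=λy (z=hλ):
  k1=λy_n ⇒ h·k1=z·y_n;  k2=λ(1+4/13z)y_n ⇒ h·k2=z(1+4/13z)y_n
  y_{n+1}/y_n = 1 + 1/2z + 1/2z(1+4/13z) = 1 + z + 2/13z²
  Hence R(z) = 1 + z + 2/13z².

Need |R(x)|<1, x<0.
x=-0.72: |R|=0.3598
R=1: x+2/13x²=0 ⇒ x=−13/2=-6.5000; min R=1−1/(4·2/13)=-0.6250>−1
Confirm numerically:
  x=-5.527: |R|=0.17265 <1
  x=-4.702: |R|=0.30065 <1
  x=-4.145: |R|=0.50177 <1
  x=-2.758: |R|=0.58776 <1
  x=-6.808: |R|=1.32259 >1
  x=-6.737: |R|=1.24564 >1
  x=-6.628: |R|=1.13052 >1
Stable set (-6.5000, 0).

z* = -6.5000.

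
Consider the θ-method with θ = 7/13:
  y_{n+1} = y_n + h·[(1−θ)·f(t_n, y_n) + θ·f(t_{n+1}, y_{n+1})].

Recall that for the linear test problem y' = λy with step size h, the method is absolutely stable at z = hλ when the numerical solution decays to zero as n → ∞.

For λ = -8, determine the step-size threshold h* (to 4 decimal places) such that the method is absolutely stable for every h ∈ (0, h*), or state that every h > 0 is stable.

Set f=λy, z=hλ:
  y_{n+1} = y_n + z·[6/13·y_n + 7/13·y_{n+1}] ⇒ (1 − 7/13z)y_{n+1} = (1 + 6/13z)y_n
  R(z) = (1 + 6/13z)/(1 − 7/13z).

Boundary: |R(x)|=1, x<0.
x=-1.14: |R|=0.2936
x=-2: |R|=0.0370
x=-10: |R|=0.5663
x=-100: |R|=0.8233
θ=7/13≥1/2 ⇒ |1+6/13x|<|1−7/13x| ∀x<0 ⇒ stable on all of ℝ⁻.

unbounded; (−∞, 0). Any h>0 works for λ=-8.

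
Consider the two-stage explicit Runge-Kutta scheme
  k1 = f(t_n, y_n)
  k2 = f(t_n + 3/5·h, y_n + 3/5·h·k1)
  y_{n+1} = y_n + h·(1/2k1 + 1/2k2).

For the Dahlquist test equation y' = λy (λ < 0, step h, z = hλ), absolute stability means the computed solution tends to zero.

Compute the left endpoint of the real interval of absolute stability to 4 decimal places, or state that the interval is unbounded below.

z* = -3.3333.

Set f=λy, z=hλ:
  k1=λy_n ⇒ h·k1=z·y_n;  k2=λ(1+3/5z)y_n ⇒ h·k2=z(1+3/5z)y_n
  y_{n+1}/y_n = 1 + 1/2z + 1/2z(1+3/5z) = 1 + z + 3/10z²
  Hence R(z) = 1 + z + 3/10z².

Need |R(x)|<1, x<0.
x=-1.5: |R|=0.1750
R=1: x+3/10x²=0 ⇒ x=−10/3=-3.3333; min R=1−1/(4·3/10)=0.1667>−1
Confirm numerically:
  x=-2.922: |R|=0.63943 <1
  x=-2.462: |R|=0.35643 <1
  x=-2.367: |R|=0.31381 <1
  x=-1.907: |R|=0.18399 <1
  x=-3.777: |R|=1.50272 >1
  x=-3.558: |R|=1.23981 >1
Interval (-3.3333, 0).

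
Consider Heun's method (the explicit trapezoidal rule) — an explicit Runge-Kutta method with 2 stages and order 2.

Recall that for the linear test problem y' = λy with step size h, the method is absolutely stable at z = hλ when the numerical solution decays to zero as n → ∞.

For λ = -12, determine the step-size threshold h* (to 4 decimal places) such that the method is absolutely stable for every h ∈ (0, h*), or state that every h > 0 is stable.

(-2.0000,0); λ=-12 ⇒ h* = 0.1667.

Set f=λy, z=hλ:
  order 2, 2-stage ⇒ R(z)=1+z+z^2/2
  (e.g. R(-0.68)=0.55120, |R|=0.55120)

Find x<0 with |R(x)|<1.
x=-0.68: |R|=0.5512
|R(-1.59)|=0.6741 |R(-1.42)|=0.5882 |R(-0.78)|=0.5242
Bisect:
  x_lo=-2.6192 |R|=1.8109  x_hi=-0.1274 |R|=0.8808
  mid=-1.37327 |R|=0.56966 →hi
  mid=-1.99622 |R|=0.99623 →hi
  mid=-2.30770 |R|=1.35504 →lo
  mid=-2.15196 |R|=1.16351 →lo
  mid=-2.07409 |R|=1.07684 →lo
  mid=-2.03516 |R|=1.03578 →lo
  mid=-2.01569 |R|=1.01581 →lo
  mid=-2.00596 |R|=1.00598 →lo
  mid=-2.00109 |R|=1.00109 →lo
  mid=-1.99866 |R|=0.99866 →hi
  ...
  [-2.00003,-1.99987] ⇒ x*=-2.0000
Stable set (-2.0000, 0).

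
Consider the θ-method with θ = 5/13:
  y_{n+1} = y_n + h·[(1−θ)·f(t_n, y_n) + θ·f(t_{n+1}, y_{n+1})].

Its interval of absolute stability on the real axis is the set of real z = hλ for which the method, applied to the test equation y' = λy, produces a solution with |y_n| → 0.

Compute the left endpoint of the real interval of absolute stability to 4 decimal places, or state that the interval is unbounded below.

z* = -8.6667.

Test eqn y'=λy, z=hλ:
  y_{n+1} = y_n + z·[8/13·y_n + 5/13·y_{n+1}] ⇒ (1 − 5/13z)y_{n+1} = (1 + 8/13z)y_n
  so R(z) = (1 + 8/13z)/(1 − 5/13z).

Need |R(x)|<1, x<0.
x=-0.35: |R|=0.6915
R=−1: 1+8/13x = −1+5/13x ⇒ -3/13x=2 ⇒ x=2/(-3/13)=-8.6667
Confirm numerically:
  x=-8.538: |R|=0.99307 <1
  x=-7.334: |R|=0.91951 <1
  x=-6.608: |R|=0.86586 <1
  x=-6.064: |R|=0.81976 <1
  x=-9.262: |R|=1.03011 >1
  x=-9.251: |R|=1.02958 >1
  x=-9.204: |R|=1.02731 >1
Interval (-8.6667, 0).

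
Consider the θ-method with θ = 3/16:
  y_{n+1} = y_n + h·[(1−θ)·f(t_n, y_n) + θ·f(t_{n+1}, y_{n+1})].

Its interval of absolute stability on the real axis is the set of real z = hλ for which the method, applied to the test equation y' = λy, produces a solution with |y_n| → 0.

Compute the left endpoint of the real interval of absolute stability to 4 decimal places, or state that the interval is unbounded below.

left endpoint -3.2000.

Test eqn y'=λy, z=hλ:
  y_{n+1} = y_n + z·[13/16·y_n + 3/16·y_{n+1}] ⇒ (1 − 3/16z)y_{n+1} = (1 + 13/16z)y_n
  Hence R(z) = (1 + 13/16z)/(1 − 3/16z).

Boundary: |R(x)|=1, x<0.
x=-1.75: |R|=0.3176
R=−1: 1+13/16x = −1+3/16x ⇒ -5/8x=2 ⇒ x=2/(-5/8)=-3.2000
Confirm numerically:
  x=-2.429: |R|=0.66891 <1
  x=-2.113: |R|=0.51341 <1
  x=-1.911: |R|=0.40689 <1
  x=-3.498: |R|=1.11248 >1
  x=-3.480: |R|=1.10590 >1
Interval (-3.2000, 0).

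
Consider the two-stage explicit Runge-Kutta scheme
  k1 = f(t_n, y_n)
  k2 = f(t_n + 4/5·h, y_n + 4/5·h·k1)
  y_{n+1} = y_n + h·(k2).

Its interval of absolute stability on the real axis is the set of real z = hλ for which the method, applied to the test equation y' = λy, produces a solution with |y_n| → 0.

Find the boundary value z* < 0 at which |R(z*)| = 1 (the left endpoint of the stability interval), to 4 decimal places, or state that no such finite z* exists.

Test eqn y'=λy, z=hλ:
  k1=λy_n ⇒ h·k1=z·y_n;  k2=λ(1+4/5z)y_n ⇒ h·k2=z(1+4/5z)y_n
  y_{n+1}/y_n = 1 + z(1+4/5z) = 1 + z + 4/5z²
  so R(z) = 1 + z + 4/5z².

Boundary: |R(x)|=1, x<0.
x=-0.73: |R|=0.6963
R=1: x+4/5x²=0 ⇒ x=−5/4=-1.2500; min R=1−1/(4·4/5)=0.6875>−1
Confirm numerically:
  x=-1.213: |R|=0.96410 <1
  x=-1.148: |R|=0.90632 <1
  x=-0.973: |R|=0.78438 <1
  x=-0.958: |R|=0.77621 <1
  x=-1.754: |R|=1.70721 >1
  x=-1.745: |R|=1.69102 >1
  x=-1.662: |R|=1.54780 >1
Stable set (-1.2500, 0).

z* = -1.2500.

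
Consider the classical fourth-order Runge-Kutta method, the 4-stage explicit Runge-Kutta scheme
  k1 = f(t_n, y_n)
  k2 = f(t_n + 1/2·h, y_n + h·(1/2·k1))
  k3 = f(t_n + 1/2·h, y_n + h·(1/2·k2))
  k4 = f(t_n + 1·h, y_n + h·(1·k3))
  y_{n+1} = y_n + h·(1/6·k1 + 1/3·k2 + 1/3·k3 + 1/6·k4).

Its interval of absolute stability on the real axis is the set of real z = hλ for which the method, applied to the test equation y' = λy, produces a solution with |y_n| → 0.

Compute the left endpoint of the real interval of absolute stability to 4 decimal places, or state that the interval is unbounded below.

left endpoint -2.7853.

Set f=λy, z=hλ:
  order 4, 4-stage ⇒ R(z)=1+z+z^2/2+z^3/6+z^4/24
  (e.g. R(-1.3)=0.29784, |R|=0.29784)

Need |R(x)|<1, x<0.
x=-1.3: |R|=0.2978
|R(-2.17)|=0.4053 |R(-1.42)|=0.2804 |R(-1.3)|=0.2978
Bisect:
  x_lo=-3.4018 |R|=2.4031  x_hi=-0.2222 |R|=0.8008
  mid=-1.81199 |R|=0.28728 →hi
  mid=-2.60689 |R|=0.76269 →hi
  mid=-3.00433 |R|=1.38369 →lo
  mid=-2.80561 |R|=1.03107 →lo
  mid=-2.70625 |R|=0.88722 →hi
  mid=-2.75593 |R|=0.95662 →hi
  mid=-2.78077 |R|=0.99320 →hi
  mid=-2.79319 |R|=1.01197 →lo
  ...
  [-2.78543,-2.78523] ⇒ x*=-2.7853
Interval (-2.7853, 0).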